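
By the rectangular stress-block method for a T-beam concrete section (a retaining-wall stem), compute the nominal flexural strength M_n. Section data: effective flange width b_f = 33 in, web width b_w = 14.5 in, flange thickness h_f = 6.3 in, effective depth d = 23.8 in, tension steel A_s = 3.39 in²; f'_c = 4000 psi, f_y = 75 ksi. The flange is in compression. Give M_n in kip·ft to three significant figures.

Tension: T = A_s f_y = 3.39 × 75 = 254.25 kips.
Try a within the flange: a = T/(0.85 f'_c b_f) = 254.25/(0.85 × 4 × 33) = 2.266 in.
Since a = 2.266 ≤ h_f = 6.3 in, the stress block lies entirely in the flange; analyse as a rectangular beam of width b_f.
M_n = T(d − a/2) = 254.25 × (23.8 − 1.133) = 5763.1 kip·in.
M_n = 5763.1/12 = 480.26 kip·ft.

M_n ≈ 480 kip·ft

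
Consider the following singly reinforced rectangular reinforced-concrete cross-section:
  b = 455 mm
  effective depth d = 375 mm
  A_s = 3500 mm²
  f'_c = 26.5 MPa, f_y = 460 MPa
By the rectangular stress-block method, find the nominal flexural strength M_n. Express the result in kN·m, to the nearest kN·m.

T = A_s f_y = 3500 × 460 = 1610000 N = 1610 kN.
From C = T: a = T/(0.85 f'_c b) = 1610000/(0.85 × 26.5 × 455) = 157.09 mm.
M_n = T(d − a/2) = 1610 kN × (375 − 78.545) mm = 477.29 kN·m.

M_n ≈ 477 kN·m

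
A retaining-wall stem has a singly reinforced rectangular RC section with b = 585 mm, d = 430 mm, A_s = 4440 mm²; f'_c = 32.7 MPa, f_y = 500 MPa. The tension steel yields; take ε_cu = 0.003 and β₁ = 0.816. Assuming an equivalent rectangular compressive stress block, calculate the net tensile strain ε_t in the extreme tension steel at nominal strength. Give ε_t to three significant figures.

ε_t ≈ 0.00471

a = A_s f_y/(0.85 f'_c b) = 136.53 mm.
β₁ = 0.816, so c = a/β₁ = 136.53/0.816 = 167.32 mm.
From the linear strain diagram with ε_cu = 0.003: ε_t = 0.003 (d − c)/c = 0.003 × (430 − 167.32)/167.32 = 0.00471.
ε_t is between 0.004 and 0.005 — transition zone.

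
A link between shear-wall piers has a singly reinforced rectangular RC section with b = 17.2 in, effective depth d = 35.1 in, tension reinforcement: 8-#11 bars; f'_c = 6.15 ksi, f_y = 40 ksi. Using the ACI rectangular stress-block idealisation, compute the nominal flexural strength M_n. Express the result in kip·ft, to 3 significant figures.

A_s = 8 × 1.56 = 12.48 in².
T = A_s f_y = 12.48 × 40 = 499.2 kips.
a = T/(0.85 f'_c b) = 499.2/(0.85 × 6.15 × 17.2) = 5.552 in.
M_n = T(d − a/2) = 499.2 × (35.1 − 2.776) = 16136.1 kip·in = 16136.1/12 = 1344.68 kip·ft.

M_n ≈ 1340 kip·ft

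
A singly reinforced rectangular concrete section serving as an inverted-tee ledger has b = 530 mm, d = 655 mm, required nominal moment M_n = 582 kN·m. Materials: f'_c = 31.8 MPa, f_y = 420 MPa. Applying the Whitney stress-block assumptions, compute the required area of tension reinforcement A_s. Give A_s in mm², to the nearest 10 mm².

A_s ≈ 2230 mm²

With M_n = 0.85 f'_c a b (d − a/2), solve the quadratic for a:
a = d − √(d² − 2M_n/(0.85 f'_c b)) = 655 − √(655² − 2 × 582×10⁶/(0.85 × 31.8 × 530)) = 65.28 mm.
A_s = 0.85 f'_c a b / f_y = 0.85 × 31.8 × 65.28 × 530 / 420 = 2226.7 mm².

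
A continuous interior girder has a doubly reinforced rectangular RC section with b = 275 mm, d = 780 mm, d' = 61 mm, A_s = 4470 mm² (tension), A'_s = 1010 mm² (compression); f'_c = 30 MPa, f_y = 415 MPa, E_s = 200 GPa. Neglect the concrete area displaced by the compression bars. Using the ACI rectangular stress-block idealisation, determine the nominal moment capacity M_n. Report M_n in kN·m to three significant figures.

Assume both tension and compression steel yield.
Net tension couple steel: A_s − A'_s = 3460 mm².
a = (A_s − A'_s) f_y / (0.85 f'_c b) = 1435900/(0.85 × 30 × 275) = 204.76 mm.
c = a/β₁ = 204.76/0.836 = 244.93 mm; ε'_s = 0.003(c − d')/c = 0.0023 ≥ f_y/E_s = 0.0021, so compression steel does yield.
M_n = (A_s − A'_s) f_y (d − a/2) + A'_s f_y (d − d') = [1435900 × (780 − 102.38) + 419150 × (780 − 61)] × 10⁻⁶ = 972.99 + 301.37 = 1274.36 kN·m.

M_n ≈ 1270 kN·m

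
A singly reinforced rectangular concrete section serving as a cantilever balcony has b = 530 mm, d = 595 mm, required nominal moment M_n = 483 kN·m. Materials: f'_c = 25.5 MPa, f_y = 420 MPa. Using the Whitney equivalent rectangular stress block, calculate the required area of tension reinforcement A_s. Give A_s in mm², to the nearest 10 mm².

A_s ≈ 2060 mm²

With M_n = 0.85 f'_c a b (d − a/2), solve the quadratic for a:
a = d − √(d² − 2M_n/(0.85 f'_c b)) = 595 − √(595² − 2 × 483×10⁶/(0.85 × 25.5 × 530)) = 75.45 mm.
A_s = 0.85 f'_c a b / f_y = 0.85 × 25.5 × 75.45 × 530 / 420 = 2063.7 mm².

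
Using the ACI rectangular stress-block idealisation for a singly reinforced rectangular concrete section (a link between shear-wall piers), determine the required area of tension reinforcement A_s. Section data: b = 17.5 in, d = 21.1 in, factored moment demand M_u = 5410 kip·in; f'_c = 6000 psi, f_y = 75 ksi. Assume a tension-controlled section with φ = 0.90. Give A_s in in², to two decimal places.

M_n = M_u/φ = 5410/0.90 = 6011.11 kip·in.
From M_n = 0.85 f'_c a b (d − a/2):
a = d − √(d² − 2M_n/(0.85 f'_c b)) = 21.1 − √(21.1² − 2 × 6011.11/(0.85 × 6 × 17.5)) = 3.479 in.
A_s = 0.85 f'_c a b / f_y = 0.85 × 6 × 3.479 × 17.5 / 75 = 4.140 in².

A_s ≈ 4.14 in²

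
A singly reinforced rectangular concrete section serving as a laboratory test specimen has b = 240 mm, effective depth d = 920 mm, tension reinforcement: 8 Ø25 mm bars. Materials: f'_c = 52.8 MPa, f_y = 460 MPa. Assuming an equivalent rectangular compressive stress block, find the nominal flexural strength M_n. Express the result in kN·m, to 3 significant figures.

M_n ≈ 1510 kN·m

A_s = 8 × 491 = 3928 mm².
T = A_s f_y = 3928 × 460 = 1806880 N = 1806.88 kN.
From C = T: a = T/(0.85 f'_c b) = 1806880/(0.85 × 52.8 × 240) = 167.75 mm.
M_n = T(d − a/2) = 1806.88 kN × (920 − 83.875) mm = 1510.78 kN·m.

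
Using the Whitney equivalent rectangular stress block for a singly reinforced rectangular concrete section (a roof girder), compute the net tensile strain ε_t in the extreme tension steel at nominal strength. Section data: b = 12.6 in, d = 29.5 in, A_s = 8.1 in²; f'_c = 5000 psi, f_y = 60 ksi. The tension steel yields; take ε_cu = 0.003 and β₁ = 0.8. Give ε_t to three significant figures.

a = A_s f_y/(0.85 f'_c b) = 9.076 in.
β₁ = 0.8, so c = a/β₁ = 9.076/0.8 = 11.345 in.
From the linear strain diagram with ε_cu = 0.003: ε_t = 0.003 (d − c)/c = 0.003 × (29.5 − 11.345)/11.345 = 0.00480.
ε_t is between 0.004 and 0.005 — transition zone.

ε_t ≈ 0.00480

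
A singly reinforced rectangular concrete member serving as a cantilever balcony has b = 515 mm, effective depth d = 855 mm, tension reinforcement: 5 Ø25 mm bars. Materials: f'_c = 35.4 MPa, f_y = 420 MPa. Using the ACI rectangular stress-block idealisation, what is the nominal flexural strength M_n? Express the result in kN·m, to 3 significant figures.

A_s = 5 × 491 = 2455 mm².
T = A_s f_y = 2455 × 420 = 1031100 N = 1031.1 kN.
From C = T: a = T/(0.85 f'_c b) = 1031100/(0.85 × 35.4 × 515) = 66.54 mm.
M_n = T(d − a/2) = 1031.1 kN × (855 − 33.27) mm = 847.29 kN·m.

M_n ≈ 847 kN·m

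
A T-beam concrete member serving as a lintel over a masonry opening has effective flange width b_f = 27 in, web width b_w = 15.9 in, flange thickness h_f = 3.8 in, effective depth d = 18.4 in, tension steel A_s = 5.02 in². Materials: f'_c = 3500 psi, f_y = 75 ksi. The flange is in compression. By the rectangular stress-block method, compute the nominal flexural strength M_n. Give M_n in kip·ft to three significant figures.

Tension: T = A_s f_y = 5.02 × 75 = 376.5 kips.
Try a within the flange: a = T/(0.85 f'_c b_f) = 376.5/(0.85 × 3.5 × 27) = 4.687 in.
a = 4.687 > h_f = 3.8 in: the block extends into the web. Split into flange-overhang and web parts.
C_f = 0.85 f'_c (b_f − b_w) h_f = 0.85 × 3.5 × (27 − 15.9) × 3.8 = 125.5 kips.
Remaining web compression depth: a_w = (T − C_f)/(0.85 f'_c b_w) = (376.5 − 125.5)/(0.85 × 3.5 × 15.9) = 5.306 in.
M_n = C_f(d − h_f/2) + (T − C_f)(d − a_w/2) = 125.5 × (18.4 − 1.9) + 251 × (18.4 − 2.653) = 2070.8 + 3952.5 = 6023.3 kip·in.
M_n = 6023.3/12 = 501.94 kip·ft.

M_n ≈ 502 kip·ft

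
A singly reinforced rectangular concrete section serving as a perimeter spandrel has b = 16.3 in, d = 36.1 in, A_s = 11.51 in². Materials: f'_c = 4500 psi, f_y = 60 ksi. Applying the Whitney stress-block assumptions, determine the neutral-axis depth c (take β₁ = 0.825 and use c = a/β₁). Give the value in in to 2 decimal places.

T = A_s f_y = 11.51 × 60 = 690.6 kips.
a = T/(0.85 f'_c b) = 690.6/(0.85 × 4.5 × 16.3) = 11.0766 in.
With β₁ = 0.825, c = a/β₁ = 11.0766/0.825 = 13.43 in.

c ≈ 13.43 in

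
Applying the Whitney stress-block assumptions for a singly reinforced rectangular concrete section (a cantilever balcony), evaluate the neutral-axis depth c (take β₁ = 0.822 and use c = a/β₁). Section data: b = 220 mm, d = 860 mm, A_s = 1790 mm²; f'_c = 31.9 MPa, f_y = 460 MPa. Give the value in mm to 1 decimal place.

T = A_s f_y = 1790 × 460 = 823400 N = 823.4 kN.
Setting C = 0.85 f'_c a b equal to T: a = 823400/(0.85 × 31.9 × 220) = 138.032 mm.
With β₁ = 0.822, c = a/β₁ = 138.032/0.822 = 167.9 mm.

c ≈ 167.9 mm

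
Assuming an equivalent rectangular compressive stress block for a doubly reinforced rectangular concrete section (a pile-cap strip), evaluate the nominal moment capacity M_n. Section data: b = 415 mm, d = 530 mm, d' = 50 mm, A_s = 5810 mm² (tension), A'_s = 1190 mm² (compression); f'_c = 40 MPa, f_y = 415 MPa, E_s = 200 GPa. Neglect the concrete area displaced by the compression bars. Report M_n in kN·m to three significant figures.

Assume both tension and compression steel yield.
Net tension couple steel: A_s − A'_s = 4620 mm².
a = (A_s − A'_s) f_y / (0.85 f'_c b) = 1917300/(0.85 × 40 × 415) = 135.88 mm.
c = a/β₁ = 135.88/0.764 = 177.85 mm; ε'_s = 0.003(c − d')/c = 0.0022 ≥ f_y/E_s = 0.0021, so compression steel does yield.
M_n = (A_s − A'_s) f_y (d − a/2) + A'_s f_y (d − d') = [1917300 × (530 − 67.94) + 493850 × (530 − 50)] × 10⁻⁶ = 885.91 + 237.05 = 1122.96 kN·m.

M_n ≈ 1120 kN·m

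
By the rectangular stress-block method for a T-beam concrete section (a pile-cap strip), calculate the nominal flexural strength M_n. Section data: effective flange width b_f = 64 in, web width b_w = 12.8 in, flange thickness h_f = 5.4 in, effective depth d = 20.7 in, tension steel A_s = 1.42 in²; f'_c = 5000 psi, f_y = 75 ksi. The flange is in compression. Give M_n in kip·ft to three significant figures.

Tension: T = A_s f_y = 1.42 × 75 = 106.5 kips.
Try a within the flange: a = T/(0.85 f'_c b_f) = 106.5/(0.85 × 5 × 64) = 0.392 in.
Since a = 0.392 ≤ h_f = 5.4 in, the stress block lies entirely in the flange; analyse as a rectangular beam of width b_f.
M_n = T(d − a/2) = 106.5 × (20.7 − 0.196) = 2183.7 kip·in.
M_n = 2183.7/12 = 181.98 kip·ft.

M_n ≈ 182 kip·ft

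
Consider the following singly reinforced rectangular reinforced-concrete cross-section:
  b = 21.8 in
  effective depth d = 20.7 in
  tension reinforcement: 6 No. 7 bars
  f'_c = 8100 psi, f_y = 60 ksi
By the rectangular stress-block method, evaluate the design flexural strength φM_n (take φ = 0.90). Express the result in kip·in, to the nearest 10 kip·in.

A_s = 6 × 0.6 = 3.6 in².
T = A_s f_y = 3.6 × 60 = 216 kips.
a = T/(0.85 f'_c b) = 216/(0.85 × 8.1 × 21.8) = 1.439 in.
M_n = T(d − a/2) = 216 × (20.7 − 0.7195) = 4315.8 kip·in.
φM_n = 0.90 × 4315.8 = 3884.2 kip·in.

φM_n ≈ 3880 kip·in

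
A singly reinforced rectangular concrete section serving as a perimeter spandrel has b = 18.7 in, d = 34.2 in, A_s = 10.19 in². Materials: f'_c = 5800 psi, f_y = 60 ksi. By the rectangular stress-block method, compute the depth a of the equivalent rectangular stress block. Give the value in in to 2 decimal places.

T = A_s f_y = 10.19 × 60 = 611.4 kips.
a = T/(0.85 f'_c b) = 611.4/(0.85 × 5.8 × 18.7) = 6.63 in.

a ≈ 6.63 in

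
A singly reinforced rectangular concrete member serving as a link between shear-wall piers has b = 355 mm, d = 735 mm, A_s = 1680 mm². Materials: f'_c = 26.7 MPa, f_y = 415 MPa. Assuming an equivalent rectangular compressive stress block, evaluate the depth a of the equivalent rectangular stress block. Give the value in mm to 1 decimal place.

a ≈ 86.5 mm

T = A_s f_y = 1680 × 415 = 697200 N = 697.2 kN.
Setting C = 0.85 f'_c a b equal to T: a = 697200/(0.85 × 26.7 × 355) = 86.5 mm.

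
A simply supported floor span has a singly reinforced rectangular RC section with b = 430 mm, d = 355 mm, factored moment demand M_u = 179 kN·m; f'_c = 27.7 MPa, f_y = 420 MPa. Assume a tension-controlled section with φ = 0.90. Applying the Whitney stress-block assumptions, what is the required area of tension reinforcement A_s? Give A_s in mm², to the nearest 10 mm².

M_n = M_u/φ = 179/0.90 = 198.889 kN·m.
With M_n = 0.85 f'_c a b (d − a/2), solve the quadratic for a:
a = d − √(d² − 2M_n/(0.85 f'_c b)) = 355 − √(355² − 2 × 198.889×10⁶/(0.85 × 27.7 × 430)) = 60.49 mm.
A_s = 0.85 f'_c a b / f_y = 0.85 × 27.7 × 60.49 × 430 / 420 = 1458.1 mm².

A_s ≈ 1460 mm²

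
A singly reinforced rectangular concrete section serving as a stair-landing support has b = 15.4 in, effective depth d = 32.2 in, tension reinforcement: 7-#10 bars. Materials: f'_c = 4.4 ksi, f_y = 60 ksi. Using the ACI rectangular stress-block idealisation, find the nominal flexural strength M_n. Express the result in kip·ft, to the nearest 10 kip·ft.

A_s = 7 × 1.27 = 8.89 in².
T = A_s f_y = 8.89 × 60 = 533.4 kips.
a = T/(0.85 f'_c b) = 533.4/(0.85 × 4.4 × 15.4) = 9.261 in.
M_n = T(d − a/2) = 533.4 × (32.2 − 4.6305) = 14705.6 kip·in = 14705.6/12 = 1225.47 kip·ft.

M_n ≈ 1230 kip·ft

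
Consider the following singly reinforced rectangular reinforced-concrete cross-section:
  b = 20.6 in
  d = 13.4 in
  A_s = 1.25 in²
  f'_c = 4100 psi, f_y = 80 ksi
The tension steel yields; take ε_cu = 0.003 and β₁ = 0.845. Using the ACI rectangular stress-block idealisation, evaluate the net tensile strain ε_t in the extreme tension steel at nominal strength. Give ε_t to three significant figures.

a = A_s f_y/(0.85 f'_c b) = 1.393 in.
β₁ = 0.845, so c = a/β₁ = 1.393/0.845 = 1.649 in.
From the linear strain diagram with ε_cu = 0.003: ε_t = 0.003 (d − c)/c = 0.003 × (13.4 − 1.649)/1.649 = 0.0214.
Since ε_t ≥ 0.005, the section is tension-controlled.

ε_t ≈ 0.0214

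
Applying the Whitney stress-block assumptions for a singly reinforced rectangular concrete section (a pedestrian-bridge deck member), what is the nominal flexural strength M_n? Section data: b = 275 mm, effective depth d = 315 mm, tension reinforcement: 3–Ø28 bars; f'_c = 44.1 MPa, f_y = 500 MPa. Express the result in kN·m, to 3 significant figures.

A_s = 3 × 616 = 1848 mm².
T = A_s f_y = 1848 × 500 = 924000 N = 924 kN.
From C = T: a = T/(0.85 f'_c b) = 924000/(0.85 × 44.1 × 275) = 89.64 mm.
M_n = T(d − a/2) = 924 kN × (315 − 44.82) mm = 249.65 kN·m.

M_n ≈ 250 kN·m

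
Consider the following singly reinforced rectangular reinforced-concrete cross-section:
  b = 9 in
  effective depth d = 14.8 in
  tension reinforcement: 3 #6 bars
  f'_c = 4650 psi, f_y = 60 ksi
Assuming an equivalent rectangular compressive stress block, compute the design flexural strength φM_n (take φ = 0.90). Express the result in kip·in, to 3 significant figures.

φM_n ≈ 976 kip·in

A_s = 3 × 0.44 = 1.32 in².
T = A_s f_y = 1.32 × 60 = 79.2 kips.
a = T/(0.85 f'_c b) = 79.2/(0.85 × 4.65 × 9) = 2.226 in.
M_n = T(d − a/2) = 79.2 × (14.8 − 1.113) = 1084.0 kip·in.
φM_n = 0.90 × 1084.0 = 975.6 kip·in.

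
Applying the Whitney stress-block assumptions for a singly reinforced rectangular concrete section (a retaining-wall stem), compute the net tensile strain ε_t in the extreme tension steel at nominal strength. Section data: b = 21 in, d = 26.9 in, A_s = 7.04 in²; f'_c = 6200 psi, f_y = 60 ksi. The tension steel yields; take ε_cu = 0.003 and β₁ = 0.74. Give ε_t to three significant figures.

ε_t ≈ 0.0126

a = A_s f_y/(0.85 f'_c b) = 3.817 in.
β₁ = 0.74, so c = a/β₁ = 3.817/0.74 = 5.158 in.
From the linear strain diagram with ε_cu = 0.003: ε_t = 0.003 (d − c)/c = 0.003 × (26.9 − 5.158)/5.158 = 0.0126.
Since ε_t ≥ 0.005, the section is tension-controlled.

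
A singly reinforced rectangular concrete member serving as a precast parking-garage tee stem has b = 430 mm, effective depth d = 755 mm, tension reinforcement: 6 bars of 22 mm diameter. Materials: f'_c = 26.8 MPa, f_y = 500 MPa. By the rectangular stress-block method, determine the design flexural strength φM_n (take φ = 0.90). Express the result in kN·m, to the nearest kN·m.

φM_n ≈ 715 kN·m

A_s = 6 × 380 = 2280 mm².
T = A_s f_y = 2280 × 500 = 1140000 N = 1140 kN.
From C = T: a = T/(0.85 f'_c b) = 1140000/(0.85 × 26.8 × 430) = 116.38 mm.
M_n = T(d − a/2) = 1140 kN × (755 − 58.19) mm = 794.36 kN·m.
φM_n = 0.90 × 794.36 = 714.92 kN·m.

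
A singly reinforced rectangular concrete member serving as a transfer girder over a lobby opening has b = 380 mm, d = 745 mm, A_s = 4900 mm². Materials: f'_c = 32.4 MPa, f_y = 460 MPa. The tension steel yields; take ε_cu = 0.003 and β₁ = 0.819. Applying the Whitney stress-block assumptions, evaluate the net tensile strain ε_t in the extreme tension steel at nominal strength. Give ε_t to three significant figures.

ε_t ≈ 0.00550

a = A_s f_y/(0.85 f'_c b) = 215.38 mm.
β₁ = 0.819, so c = a/β₁ = 215.38/0.819 = 262.98 mm.
From the linear strain diagram with ε_cu = 0.003: ε_t = 0.003 (d − c)/c = 0.003 × (745 − 262.98)/262.98 = 0.00550.
Since ε_t ≥ 0.005, the section is tension-controlled.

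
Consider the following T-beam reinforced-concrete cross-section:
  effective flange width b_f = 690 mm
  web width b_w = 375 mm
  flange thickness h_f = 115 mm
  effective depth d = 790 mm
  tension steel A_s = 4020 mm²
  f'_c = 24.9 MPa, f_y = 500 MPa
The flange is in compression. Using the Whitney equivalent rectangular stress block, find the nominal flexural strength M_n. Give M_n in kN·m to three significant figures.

Tension: T = A_s f_y = 4020 × 500 = 2010000 N.
Try a within the flange: a = T/(0.85 f'_c b_f) = 2010000/(0.85 × 24.9 × 690) = 137.63 mm.
a = 137.63 > h_f = 115 mm: the block extends into the web. Split into flange-overhang and web parts.
C_f = 0.85 f'_c (b_f − b_w) h_f = 0.85 × 24.9 × (690 − 375) × 115 = 766702 N.
Remaining web compression depth: a_w = (T − C_f)/(0.85 f'_c b_w) = (2010000 − 766702)/(0.85 × 24.9 × 375) = 156.65 mm.
M_n = C_f(d − h_f/2) + (T − C_f)(d − a_w/2) = 766702 × (790 − 57.5) + 1243298 × (790 − 78.325) = 561.61 + 884.82 = 1446.43 × 10⁶ N·mm.
M_n = 1446.43 kN·m.

M_n ≈ 1450 kN·m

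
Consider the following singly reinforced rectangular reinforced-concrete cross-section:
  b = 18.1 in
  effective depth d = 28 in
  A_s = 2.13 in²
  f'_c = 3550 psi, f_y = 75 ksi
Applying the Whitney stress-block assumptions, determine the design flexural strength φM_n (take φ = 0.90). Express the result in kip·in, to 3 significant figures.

T = A_s f_y = 2.13 × 75 = 159.75 kips.
a = T/(0.85 f'_c b) = 159.75/(0.85 × 3.55 × 18.1) = 2.925 in.
M_n = T(d − a/2) = 159.75 × (28 − 1.4625) = 4239.4 kip·in.
φM_n = 0.90 × 4239.4 = 3815.5 kip·in.

φM_n ≈ 3820 kip·in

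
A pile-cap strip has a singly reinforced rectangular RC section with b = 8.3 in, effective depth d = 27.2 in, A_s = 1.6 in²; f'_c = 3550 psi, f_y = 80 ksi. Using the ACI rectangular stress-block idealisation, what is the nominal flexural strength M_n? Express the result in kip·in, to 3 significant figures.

M_n ≈ 3150 kip·in

T = A_s f_y = 1.6 × 80 = 128 kips.
a = T/(0.85 f'_c b) = 128/(0.85 × 3.55 × 8.3) = 5.111 in.
M_n = T(d − a/2) = 128 × (27.2 − 2.5555) = 3154.5 kip·in.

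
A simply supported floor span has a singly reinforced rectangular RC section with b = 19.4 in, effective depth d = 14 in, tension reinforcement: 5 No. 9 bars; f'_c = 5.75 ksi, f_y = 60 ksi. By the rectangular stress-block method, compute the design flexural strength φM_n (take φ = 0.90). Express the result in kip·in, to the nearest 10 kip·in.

φM_n ≈ 3350 kip·in

A_s = 5 × 1 = 5 in².
T = A_s f_y = 5 × 60 = 300 kips.
a = T/(0.85 f'_c b) = 300/(0.85 × 5.75 × 19.4) = 3.164 in.
M_n = T(d − a/2) = 300 × (14 − 1.582) = 3725.4 kip·in.
φM_n = 0.90 × 3725.4 = 3352.9 kip·in.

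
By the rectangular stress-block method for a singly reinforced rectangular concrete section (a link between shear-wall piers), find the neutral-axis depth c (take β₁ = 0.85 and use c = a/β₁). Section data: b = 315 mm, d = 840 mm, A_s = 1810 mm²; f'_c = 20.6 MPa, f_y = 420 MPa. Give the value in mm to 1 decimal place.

c ≈ 162.1 mm

T = A_s f_y = 1810 × 420 = 760200 N = 760.2 kN.
Setting C = 0.85 f'_c a b equal to T: a = 760200/(0.85 × 20.6 × 315) = 137.826 mm.
With β₁ = 0.85, c = a/β₁ = 137.826/0.85 = 162.1 mm.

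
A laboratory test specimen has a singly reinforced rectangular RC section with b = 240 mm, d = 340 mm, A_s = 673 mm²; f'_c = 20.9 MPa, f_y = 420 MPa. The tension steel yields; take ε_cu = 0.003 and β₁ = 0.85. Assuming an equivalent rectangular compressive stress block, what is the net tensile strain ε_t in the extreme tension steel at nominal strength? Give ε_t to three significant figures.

a = A_s f_y/(0.85 f'_c b) = 66.30 mm.
β₁ = 0.85, so c = a/β₁ = 66.30/0.85 = 78.00 mm.
From the linear strain diagram with ε_cu = 0.003: ε_t = 0.003 (d − c)/c = 0.003 × (340 − 78.00)/78.00 = 0.0101.
Since ε_t ≥ 0.005, the section is tension-controlled.

ε_t ≈ 0.0101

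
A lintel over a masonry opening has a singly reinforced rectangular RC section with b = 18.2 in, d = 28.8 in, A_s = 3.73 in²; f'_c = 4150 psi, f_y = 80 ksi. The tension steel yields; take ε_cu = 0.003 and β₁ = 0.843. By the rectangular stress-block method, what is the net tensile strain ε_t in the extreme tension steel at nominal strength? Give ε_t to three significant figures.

a = A_s f_y/(0.85 f'_c b) = 4.648 in.
β₁ = 0.843, so c = a/β₁ = 4.648/0.843 = 5.514 in.
From the linear strain diagram with ε_cu = 0.003: ε_t = 0.003 (d − c)/c = 0.003 × (28.8 − 5.514)/5.514 = 0.0127.
Since ε_t ≥ 0.005, the section is tension-controlled.

ε_t ≈ 0.0127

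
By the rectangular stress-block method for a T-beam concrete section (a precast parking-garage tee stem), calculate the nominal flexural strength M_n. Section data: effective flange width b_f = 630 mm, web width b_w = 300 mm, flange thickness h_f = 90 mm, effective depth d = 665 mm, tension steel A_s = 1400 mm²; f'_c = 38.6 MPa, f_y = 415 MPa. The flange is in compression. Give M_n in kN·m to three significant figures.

Tension: T = A_s f_y = 1400 × 415 = 581000 N.
Try a within the flange: a = T/(0.85 f'_c b_f) = 581000/(0.85 × 38.6 × 630) = 28.11 mm.
Since a = 28.11 ≤ h_f = 90 mm, the stress block lies entirely in the flange; analyse as a rectangular beam of width b_f.
M_n = T(d − a/2) = 581000 × (665 − 14.055) = 378.20 × 10⁶ N·mm.
M_n = 378.20 kN·m.

M_n ≈ 378 kN·m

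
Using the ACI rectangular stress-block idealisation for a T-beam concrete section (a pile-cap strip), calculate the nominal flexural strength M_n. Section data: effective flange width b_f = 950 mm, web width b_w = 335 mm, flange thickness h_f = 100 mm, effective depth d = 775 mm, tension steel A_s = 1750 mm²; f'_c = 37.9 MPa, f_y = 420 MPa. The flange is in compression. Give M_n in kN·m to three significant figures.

M_n ≈ 561 kN·m

Tension: T = A_s f_y = 1750 × 420 = 735000 N.
Try a within the flange: a = T/(0.85 f'_c b_f) = 735000/(0.85 × 37.9 × 950) = 24.02 mm.
Since a = 24.02 ≤ h_f = 100 mm, the stress block lies entirely in the flange; analyse as a rectangular beam of width b_f.
M_n = T(d − a/2) = 735000 × (775 − 12.01) = 560.80 × 10⁶ N·mm.
M_n = 560.80 kN·m.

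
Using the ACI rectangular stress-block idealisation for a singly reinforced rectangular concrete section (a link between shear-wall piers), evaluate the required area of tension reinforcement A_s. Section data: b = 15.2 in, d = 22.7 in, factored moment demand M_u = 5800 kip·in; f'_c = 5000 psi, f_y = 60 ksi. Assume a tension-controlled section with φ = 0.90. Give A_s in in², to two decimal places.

A_s ≈ 5.31 in²

M_n = M_u/φ = 5800/0.90 = 6444.44 kip·in.
From M_n = 0.85 f'_c a b (d − a/2):
a = d − √(d² − 2M_n/(0.85 f'_c b)) = 22.7 − √(22.7² − 2 × 6444.44/(0.85 × 5 × 15.2)) = 4.930 in.
A_s = 0.85 f'_c a b / f_y = 0.85 × 5 × 4.930 × 15.2 / 60 = 5.308 in².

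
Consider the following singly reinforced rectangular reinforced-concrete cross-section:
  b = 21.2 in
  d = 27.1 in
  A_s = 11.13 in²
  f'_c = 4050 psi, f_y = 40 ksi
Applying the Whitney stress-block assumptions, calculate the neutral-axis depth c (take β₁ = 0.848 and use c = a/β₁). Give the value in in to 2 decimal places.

c ≈ 7.19 in

T = A_s f_y = 11.13 × 40 = 445.2 kips.
a = T/(0.85 f'_c b) = 445.2/(0.85 × 4.05 × 21.2) = 6.1002 in.
With β₁ = 0.848, c = a/β₁ = 6.1002/0.848 = 7.19 in.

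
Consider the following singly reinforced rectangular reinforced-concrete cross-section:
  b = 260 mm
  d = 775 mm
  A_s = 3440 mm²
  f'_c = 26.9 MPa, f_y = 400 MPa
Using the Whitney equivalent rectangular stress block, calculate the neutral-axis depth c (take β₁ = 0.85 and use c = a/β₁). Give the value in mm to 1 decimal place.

T = A_s f_y = 3440 × 400 = 1376000 N = 1376 kN.
Setting C = 0.85 f'_c a b equal to T: a = 1376000/(0.85 × 26.9 × 260) = 231.459 mm.
With β₁ = 0.85, c = a/β₁ = 231.459/0.85 = 272.3 mm.

c ≈ 272.3 mm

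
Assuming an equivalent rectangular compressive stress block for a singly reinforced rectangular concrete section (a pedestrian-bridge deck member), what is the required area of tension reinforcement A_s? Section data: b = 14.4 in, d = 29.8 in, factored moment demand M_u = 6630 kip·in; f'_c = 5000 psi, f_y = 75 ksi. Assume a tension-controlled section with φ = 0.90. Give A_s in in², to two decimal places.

M_n = M_u/φ = 6630/0.90 = 7366.67 kip·in.
From M_n = 0.85 f'_c a b (d − a/2):
a = d − √(d² − 2M_n/(0.85 f'_c b)) = 29.8 − √(29.8² − 2 × 7366.67/(0.85 × 5 × 14.4)) = 4.358 in.
A_s = 0.85 f'_c a b / f_y = 0.85 × 5 × 4.358 × 14.4 / 75 = 3.556 in².

A_s ≈ 3.56 in²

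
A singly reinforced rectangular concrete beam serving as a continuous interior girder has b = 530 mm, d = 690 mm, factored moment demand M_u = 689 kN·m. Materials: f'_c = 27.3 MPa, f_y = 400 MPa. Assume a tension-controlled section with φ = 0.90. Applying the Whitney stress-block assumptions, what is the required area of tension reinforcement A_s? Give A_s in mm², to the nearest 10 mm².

A_s ≈ 2980 mm²

M_n = M_u/φ = 689/0.90 = 765.556 kN·m.
With M_n = 0.85 f'_c a b (d − a/2), solve the quadratic for a:
a = d − √(d² − 2M_n/(0.85 f'_c b)) = 690 − √(690² − 2 × 765.556×10⁶/(0.85 × 27.3 × 530)) = 97.04 mm.
A_s = 0.85 f'_c a b / f_y = 0.85 × 27.3 × 97.04 × 530 / 400 = 2983.7 mm².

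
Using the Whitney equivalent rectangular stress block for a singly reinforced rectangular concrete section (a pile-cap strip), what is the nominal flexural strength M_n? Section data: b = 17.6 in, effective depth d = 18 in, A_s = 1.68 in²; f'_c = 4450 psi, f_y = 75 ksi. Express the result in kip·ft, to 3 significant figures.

T = A_s f_y = 1.68 × 75 = 126 kips.
a = T/(0.85 f'_c b) = 126/(0.85 × 4.45 × 17.6) = 1.893 in.
M_n = T(d − a/2) = 126 × (18 − 0.9465) = 2148.7 kip·in = 2148.7/12 = 179.06 kip·ft.

M_n ≈ 179 kip·ft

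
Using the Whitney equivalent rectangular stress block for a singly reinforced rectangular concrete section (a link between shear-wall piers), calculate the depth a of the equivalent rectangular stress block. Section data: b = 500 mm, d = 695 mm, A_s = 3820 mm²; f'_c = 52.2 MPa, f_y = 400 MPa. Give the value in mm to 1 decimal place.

a ≈ 68.9 mm

T = A_s f_y = 3820 × 400 = 1528000 N = 1528 kN.
Setting C = 0.85 f'_c a b equal to T: a = 1528000/(0.85 × 52.2 × 500) = 68.9 mm.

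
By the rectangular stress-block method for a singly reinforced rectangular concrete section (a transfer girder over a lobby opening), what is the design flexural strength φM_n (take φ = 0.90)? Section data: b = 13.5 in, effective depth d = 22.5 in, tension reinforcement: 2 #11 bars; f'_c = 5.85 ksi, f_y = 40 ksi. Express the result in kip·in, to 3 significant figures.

φM_n ≈ 2420 kip·in

A_s = 2 × 1.56 = 3.12 in².
T = A_s f_y = 3.12 × 40 = 124.8 kips.
a = T/(0.85 f'_c b) = 124.8/(0.85 × 5.85 × 13.5) = 1.859 in.
M_n = T(d − a/2) = 124.8 × (22.5 − 0.9295) = 2692.0 kip·in.
φM_n = 0.90 × 2692.0 = 2422.8 kip·in.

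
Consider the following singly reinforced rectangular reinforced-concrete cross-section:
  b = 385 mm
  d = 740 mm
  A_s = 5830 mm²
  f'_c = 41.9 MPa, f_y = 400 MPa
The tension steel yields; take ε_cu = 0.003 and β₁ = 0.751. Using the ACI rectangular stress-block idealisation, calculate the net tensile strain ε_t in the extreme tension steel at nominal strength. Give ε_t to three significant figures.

ε_t ≈ 0.00680

a = A_s f_y/(0.85 f'_c b) = 170.07 mm.
β₁ = 0.751, so c = a/β₁ = 170.07/0.751 = 226.46 mm.
From the linear strain diagram with ε_cu = 0.003: ε_t = 0.003 (d − c)/c = 0.003 × (740 − 226.46)/226.46 = 0.00680.
Since ε_t ≥ 0.005, the section is tension-controlled.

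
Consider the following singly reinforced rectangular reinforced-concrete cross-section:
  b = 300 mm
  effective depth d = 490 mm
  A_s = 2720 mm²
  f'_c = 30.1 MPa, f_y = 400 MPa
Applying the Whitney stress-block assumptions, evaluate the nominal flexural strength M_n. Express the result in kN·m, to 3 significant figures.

M_n ≈ 456 kN·m

T = A_s f_y = 2720 × 400 = 1088000 N = 1088 kN.
From C = T: a = T/(0.85 f'_c b) = 1088000/(0.85 × 30.1 × 300) = 141.75 mm.
M_n = T(d − a/2) = 1088 kN × (490 − 70.875) mm = 456.01 kN·m.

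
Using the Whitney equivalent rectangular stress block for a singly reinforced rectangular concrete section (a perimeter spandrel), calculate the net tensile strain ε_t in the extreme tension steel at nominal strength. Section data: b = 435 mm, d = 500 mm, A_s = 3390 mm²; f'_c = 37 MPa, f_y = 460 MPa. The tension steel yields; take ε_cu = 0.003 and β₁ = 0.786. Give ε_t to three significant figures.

ε_t ≈ 0.00734

a = A_s f_y/(0.85 f'_c b) = 113.98 mm.
β₁ = 0.786, so c = a/β₁ = 113.98/0.786 = 145.01 mm.
From the linear strain diagram with ε_cu = 0.003: ε_t = 0.003 (d − c)/c = 0.003 × (500 − 145.01)/145.01 = 0.00734.
Since ε_t ≥ 0.005, the section is tension-controlled.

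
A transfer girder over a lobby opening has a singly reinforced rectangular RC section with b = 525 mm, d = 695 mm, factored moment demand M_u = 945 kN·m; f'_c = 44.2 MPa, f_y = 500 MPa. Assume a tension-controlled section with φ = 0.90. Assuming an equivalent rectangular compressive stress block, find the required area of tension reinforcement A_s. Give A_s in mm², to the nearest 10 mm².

A_s ≈ 3210 mm²

M_n = M_u/φ = 945/0.90 = 1050 kN·m.
With M_n = 0.85 f'_c a b (d − a/2), solve the quadratic for a:
a = d − √(d² − 2M_n/(0.85 f'_c b)) = 695 − √(695² − 2 × 1050×10⁶/(0.85 × 44.2 × 525)) = 81.36 mm.
A_s = 0.85 f'_c a b / f_y = 0.85 × 44.2 × 81.36 × 525 / 500 = 3209.5 mm².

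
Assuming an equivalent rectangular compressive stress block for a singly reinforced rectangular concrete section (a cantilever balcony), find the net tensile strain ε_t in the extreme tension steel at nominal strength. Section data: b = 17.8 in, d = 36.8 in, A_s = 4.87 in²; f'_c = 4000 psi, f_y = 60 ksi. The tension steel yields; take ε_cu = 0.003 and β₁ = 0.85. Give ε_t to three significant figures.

ε_t ≈ 0.0164

a = A_s f_y/(0.85 f'_c b) = 4.828 in.
β₁ = 0.85, so c = a/β₁ = 4.828/0.85 = 5.680 in.
From the linear strain diagram with ε_cu = 0.003: ε_t = 0.003 (d − c)/c = 0.003 × (36.8 − 5.680)/5.680 = 0.0164.
Since ε_t ≥ 0.005, the section is tension-controlled.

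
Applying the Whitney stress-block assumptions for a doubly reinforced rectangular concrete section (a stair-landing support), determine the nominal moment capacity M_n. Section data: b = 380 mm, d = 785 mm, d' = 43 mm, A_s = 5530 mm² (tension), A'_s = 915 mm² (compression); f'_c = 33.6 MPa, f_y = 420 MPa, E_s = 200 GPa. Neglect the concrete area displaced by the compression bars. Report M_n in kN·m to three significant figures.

M_n ≈ 1630 kN·m

Assume both tension and compression steel yield.
Net tension couple steel: A_s − A'_s = 4615 mm².
a = (A_s − A'_s) f_y / (0.85 f'_c b) = 1938300/(0.85 × 33.6 × 380) = 178.60 mm.
c = a/β₁ = 178.60/0.81 = 220.49 mm; ε'_s = 0.003(c − d')/c = 0.0024 ≥ f_y/E_s = 0.0021, so compression steel does yield.
M_n = (A_s − A'_s) f_y (d − a/2) + A'_s f_y (d − d') = [1938300 × (785 − 89.3) + 384300 × (785 − 43)] × 10⁻⁶ = 1348.48 + 285.15 = 1633.63 kN·m.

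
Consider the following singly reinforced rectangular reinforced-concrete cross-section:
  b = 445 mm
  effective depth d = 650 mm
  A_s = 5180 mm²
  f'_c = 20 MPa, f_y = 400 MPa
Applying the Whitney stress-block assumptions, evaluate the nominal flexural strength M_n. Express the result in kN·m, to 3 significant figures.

T = A_s f_y = 5180 × 400 = 2072000 N = 2072 kN.
From C = T: a = T/(0.85 f'_c b) = 2072000/(0.85 × 20 × 445) = 273.89 mm.
M_n = T(d − a/2) = 2072 kN × (650 − 136.945) mm = 1063.05 kN·m.

M_n ≈ 1060 kN·m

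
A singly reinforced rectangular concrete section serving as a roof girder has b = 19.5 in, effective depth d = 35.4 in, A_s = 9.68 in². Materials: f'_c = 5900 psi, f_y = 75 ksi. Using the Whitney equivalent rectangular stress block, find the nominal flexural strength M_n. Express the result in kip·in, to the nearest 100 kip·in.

M_n ≈ 23000 kip·in

T = A_s f_y = 9.68 × 75 = 726 kips.
a = T/(0.85 f'_c b) = 726/(0.85 × 5.9 × 19.5) = 7.424 in.
M_n = T(d − a/2) = 726 × (35.4 − 3.712) = 23005.5 kip·in.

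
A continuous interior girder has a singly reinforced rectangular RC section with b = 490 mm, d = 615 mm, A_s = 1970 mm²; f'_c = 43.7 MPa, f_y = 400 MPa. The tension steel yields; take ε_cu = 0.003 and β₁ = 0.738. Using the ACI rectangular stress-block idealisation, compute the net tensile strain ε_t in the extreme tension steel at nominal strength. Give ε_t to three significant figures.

a = A_s f_y/(0.85 f'_c b) = 43.29 mm.
β₁ = 0.738, so c = a/β₁ = 43.29/0.738 = 58.66 mm.
From the linear strain diagram with ε_cu = 0.003: ε_t = 0.003 (d − c)/c = 0.003 × (615 − 58.66)/58.66 = 0.0285.
Since ε_t ≥ 0.005, the section is tension-controlled.

ε_t ≈ 0.0285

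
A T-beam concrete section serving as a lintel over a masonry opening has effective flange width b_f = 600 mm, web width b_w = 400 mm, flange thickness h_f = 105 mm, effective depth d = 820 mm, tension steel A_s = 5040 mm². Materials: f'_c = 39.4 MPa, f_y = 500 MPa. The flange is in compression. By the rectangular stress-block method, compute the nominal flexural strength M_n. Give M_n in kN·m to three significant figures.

M_n ≈ 1910 kN·m

Tension: T = A_s f_y = 5040 × 500 = 2520000 N.
Try a within the flange: a = T/(0.85 f'_c b_f) = 2520000/(0.85 × 39.4 × 600) = 125.41 mm.
a = 125.41 > h_f = 105 mm: the block extends into the web. Split into flange-overhang and web parts.
C_f = 0.85 f'_c (b_f − b_w) h_f = 0.85 × 39.4 × (600 − 400) × 105 = 703290 N.
Remaining web compression depth: a_w = (T − C_f)/(0.85 f'_c b_w) = (2520000 − 703290)/(0.85 × 39.4 × 400) = 135.62 mm.
M_n = C_f(d − h_f/2) + (T − C_f)(d − a_w/2) = 703290 × (820 − 52.5) + 1816710 × (820 − 67.81) = 539.78 + 1366.51 = 1906.29 × 10⁶ N·mm.
M_n = 1906.29 kN·m.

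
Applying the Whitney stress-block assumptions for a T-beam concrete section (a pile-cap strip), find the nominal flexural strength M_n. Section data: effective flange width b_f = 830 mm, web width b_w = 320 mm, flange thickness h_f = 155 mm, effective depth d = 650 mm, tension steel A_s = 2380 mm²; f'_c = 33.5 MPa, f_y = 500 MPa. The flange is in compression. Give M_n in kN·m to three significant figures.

M_n ≈ 744 kN·m

Tension: T = A_s f_y = 2380 × 500 = 1190000 N.
Try a within the flange: a = T/(0.85 f'_c b_f) = 1190000/(0.85 × 33.5 × 830) = 50.35 mm.
Since a = 50.35 ≤ h_f = 155 mm, the stress block lies entirely in the flange; analyse as a rectangular beam of width b_f.
M_n = T(d − a/2) = 1190000 × (650 − 25.175) = 743.54 × 10⁶ N·mm.
M_n = 743.54 kN·m.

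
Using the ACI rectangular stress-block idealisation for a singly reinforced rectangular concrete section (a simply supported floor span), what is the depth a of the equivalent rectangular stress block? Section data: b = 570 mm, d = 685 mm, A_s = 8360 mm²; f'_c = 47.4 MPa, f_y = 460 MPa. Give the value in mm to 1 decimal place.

a ≈ 167.5 mm

T = A_s f_y = 8360 × 460 = 3845600 N = 3845.6 kN.
Setting C = 0.85 f'_c a b equal to T: a = 3845600/(0.85 × 47.4 × 570) = 167.5 mm.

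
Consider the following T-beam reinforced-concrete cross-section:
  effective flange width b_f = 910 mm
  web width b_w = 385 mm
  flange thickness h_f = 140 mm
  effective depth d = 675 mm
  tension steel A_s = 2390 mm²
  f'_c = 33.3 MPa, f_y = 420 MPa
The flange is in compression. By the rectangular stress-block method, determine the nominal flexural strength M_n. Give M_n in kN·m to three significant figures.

M_n ≈ 658 kN·m

Tension: T = A_s f_y = 2390 × 420 = 1003800 N.
Try a within the flange: a = T/(0.85 f'_c b_f) = 1003800/(0.85 × 33.3 × 910) = 38.97 mm.
Since a = 38.97 ≤ h_f = 140 mm, the stress block lies entirely in the flange; analyse as a rectangular beam of width b_f.
M_n = T(d − a/2) = 1003800 × (675 − 19.485) = 658.01 × 10⁶ N·mm.
M_n = 658.01 kN·m.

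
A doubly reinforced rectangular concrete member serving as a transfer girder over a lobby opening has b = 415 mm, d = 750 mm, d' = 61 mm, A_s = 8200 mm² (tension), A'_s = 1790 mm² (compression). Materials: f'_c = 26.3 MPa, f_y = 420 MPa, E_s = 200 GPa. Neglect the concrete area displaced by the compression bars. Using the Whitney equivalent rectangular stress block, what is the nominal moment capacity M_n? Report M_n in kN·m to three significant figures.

Assume both tension and compression steel yield.
Net tension couple steel: A_s − A'_s = 6410 mm².
a = (A_s − A'_s) f_y / (0.85 f'_c b) = 2692200/(0.85 × 26.3 × 415) = 290.19 mm.
c = a/β₁ = 290.19/0.85 = 341.40 mm; ε'_s = 0.003(c − d')/c = 0.0025 ≥ f_y/E_s = 0.0021, so compression steel does yield.
M_n = (A_s − A'_s) f_y (d − a/2) + A'_s f_y (d − d') = [2692200 × (750 − 145.095) + 751800 × (750 − 61)] × 10⁻⁶ = 1628.53 + 517.99 = 2146.52 kN·m.

M_n ≈ 2150 kN·m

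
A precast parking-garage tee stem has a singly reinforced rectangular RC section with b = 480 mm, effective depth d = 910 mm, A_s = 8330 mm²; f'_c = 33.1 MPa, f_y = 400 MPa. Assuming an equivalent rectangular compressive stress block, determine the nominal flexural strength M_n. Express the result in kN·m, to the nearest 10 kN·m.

M_n ≈ 2620 kN·m

T = A_s f_y = 8330 × 400 = 3332000 N = 3332 kN.
From C = T: a = T/(0.85 f'_c b) = 3332000/(0.85 × 33.1 × 480) = 246.73 mm.
M_n = T(d − a/2) = 3332 kN × (910 − 123.365) mm = 2621.07 kN·m.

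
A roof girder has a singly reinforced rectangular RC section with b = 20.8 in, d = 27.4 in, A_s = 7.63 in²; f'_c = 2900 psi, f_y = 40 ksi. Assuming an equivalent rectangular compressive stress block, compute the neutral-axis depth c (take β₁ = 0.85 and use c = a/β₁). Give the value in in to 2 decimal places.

c ≈ 7.00 in

T = A_s f_y = 7.63 × 40 = 305.2 kips.
a = T/(0.85 f'_c b) = 305.2/(0.85 × 2.9 × 20.8) = 5.9526 in.
With β₁ = 0.85, c = a/β₁ = 5.9526/0.85 = 7.00 in.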